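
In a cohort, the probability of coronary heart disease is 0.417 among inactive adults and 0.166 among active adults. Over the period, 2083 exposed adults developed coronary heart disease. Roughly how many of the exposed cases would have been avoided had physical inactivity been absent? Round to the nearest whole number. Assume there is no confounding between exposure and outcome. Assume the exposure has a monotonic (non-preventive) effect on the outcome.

about 1254 cases

Let p₁ = 0.417, p₀ = 0.166.
PN = (p₁ − p₀)/p₁ = (0.417 − 0.166) / 0.417 ≈ 0.60192.
Attributable cases ≈ PN × (exposed cases) = 0.60192 × 2083 ≈ 1253.80.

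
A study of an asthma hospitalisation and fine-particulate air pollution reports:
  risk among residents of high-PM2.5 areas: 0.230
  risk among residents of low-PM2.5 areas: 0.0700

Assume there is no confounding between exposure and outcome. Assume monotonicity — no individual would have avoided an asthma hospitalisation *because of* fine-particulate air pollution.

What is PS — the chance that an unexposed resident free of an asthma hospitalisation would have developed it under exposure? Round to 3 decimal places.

Let p₁ = 0.23, p₀ = 0.07.
Under exogeneity and monotonicity, PS = (p₁ − p₀) / (1 − p₀).
PS = (0.23 − 0.07) / (1 − 0.07) = 0.16 / 0.93 ≈ 0.1720

PS ≈ 0.172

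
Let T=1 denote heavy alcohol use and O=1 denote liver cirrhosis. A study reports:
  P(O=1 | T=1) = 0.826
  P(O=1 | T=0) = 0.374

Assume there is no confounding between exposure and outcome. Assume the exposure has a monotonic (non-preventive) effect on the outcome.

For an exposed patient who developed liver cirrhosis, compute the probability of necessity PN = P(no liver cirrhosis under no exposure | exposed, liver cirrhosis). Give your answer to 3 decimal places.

Let p₁ = 0.826, p₀ = 0.374.
Under exogeneity and monotonicity, PN = (p₁ − p₀) / p₁.
PN = (0.826 − 0.374) / 0.826 = 0.452 / 0.826 ≈ 0.5472

PN ≈ 0.547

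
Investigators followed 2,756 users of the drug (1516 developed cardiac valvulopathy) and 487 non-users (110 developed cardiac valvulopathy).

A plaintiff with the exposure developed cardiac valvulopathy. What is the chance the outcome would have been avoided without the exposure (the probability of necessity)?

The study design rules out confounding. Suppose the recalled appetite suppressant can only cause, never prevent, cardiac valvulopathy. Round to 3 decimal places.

PN ≈ 0.589

p₁ = P(outcome | exposed) = 1516/2756 = 0.55007
p₀ = P(outcome | unexposed) = 110/487 = 0.22587
Under exogeneity and monotonicity, PN = (p₁ − p₀) / p₁.
PN = (0.55007 − 0.22587) / 0.55007 = 0.3242 / 0.55007 ≈ 0.5894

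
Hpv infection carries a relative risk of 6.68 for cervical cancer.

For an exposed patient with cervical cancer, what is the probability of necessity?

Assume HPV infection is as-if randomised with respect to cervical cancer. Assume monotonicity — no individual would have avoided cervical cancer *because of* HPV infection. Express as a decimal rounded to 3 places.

Under exogeneity and monotonicity, PN = (RR − 1) / RR = 1 − 1/RR.
PN = (6.68 − 1) / 6.68 = 5.68 / 6.68 ≈ 0.8503

PN ≈ 0.850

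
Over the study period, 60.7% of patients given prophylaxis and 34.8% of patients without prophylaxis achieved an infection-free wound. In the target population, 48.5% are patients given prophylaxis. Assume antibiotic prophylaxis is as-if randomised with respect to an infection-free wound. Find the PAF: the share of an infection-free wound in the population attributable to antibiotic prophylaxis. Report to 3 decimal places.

p₁ = 0.607, p₀ = 0.348.
Overall risk P(Y=1) = π·p₁ + (1−π)·p₀ = 0.485×0.607 + 0.515×0.348 = 0.47361.
Under exogeneity, PAF = [P(Y=1) − p₀] / P(Y=1).
PAF = (0.47361 − 0.348) / 0.47361 ≈ 0.2652

PAF ≈ 0.265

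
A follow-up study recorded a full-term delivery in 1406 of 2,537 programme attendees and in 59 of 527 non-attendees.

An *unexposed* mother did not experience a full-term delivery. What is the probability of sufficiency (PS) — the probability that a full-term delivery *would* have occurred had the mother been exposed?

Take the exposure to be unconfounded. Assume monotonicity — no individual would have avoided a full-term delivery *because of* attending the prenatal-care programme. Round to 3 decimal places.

PS ≈ 0.498

p₁ = P(outcome | exposed) = 1406/2537 = 0.5542
p₀ = P(outcome | unexposed) = 59/527 = 0.11195
Under exogeneity and monotonicity, PS = (p₁ − p₀) / (1 − p₀).
PS = (0.5542 − 0.11195) / (1 − 0.11195) = 0.44224 / 0.88805 ≈ 0.4980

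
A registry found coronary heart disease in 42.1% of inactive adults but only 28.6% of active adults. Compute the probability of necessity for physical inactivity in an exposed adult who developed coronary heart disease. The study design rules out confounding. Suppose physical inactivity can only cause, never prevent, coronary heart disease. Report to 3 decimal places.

p₁ = 0.421, p₀ = 0.286.
Under exogeneity and monotonicity, PN = (p₁ − p₀) / p₁.
PN = (0.421 − 0.286) / 0.421 = 0.135 / 0.421 ≈ 0.3207

PN ≈ 0.321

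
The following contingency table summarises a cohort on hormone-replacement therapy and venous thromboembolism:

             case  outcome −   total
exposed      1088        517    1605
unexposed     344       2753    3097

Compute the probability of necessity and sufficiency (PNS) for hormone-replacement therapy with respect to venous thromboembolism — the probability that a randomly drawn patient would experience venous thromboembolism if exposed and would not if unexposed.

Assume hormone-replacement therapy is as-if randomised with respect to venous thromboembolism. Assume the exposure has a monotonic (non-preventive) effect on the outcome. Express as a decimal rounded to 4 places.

p₁ = P(outcome | exposed) = 1088/1605 = 0.67788
p₀ = P(outcome | unexposed) = 344/3097 = 0.11108
Under exogeneity and monotonicity, PNS = p₁ − p₀.
PNS = 0.67788 − 0.11108 = 0.56681

PNS ≈ 0.5668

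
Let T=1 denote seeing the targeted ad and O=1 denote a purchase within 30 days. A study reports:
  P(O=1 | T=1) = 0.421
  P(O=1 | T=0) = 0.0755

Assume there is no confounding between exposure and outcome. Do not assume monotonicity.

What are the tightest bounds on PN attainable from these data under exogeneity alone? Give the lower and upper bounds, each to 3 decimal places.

0.821 ≤ PN ≤ 1.000

Let p₁ = 0.421, p₀ = 0.0755.
Under exogeneity alone the bounds on PN are max{0,(p₁−p₀)/p₁} ≤ PN ≤ min{1,(1−p₀)/p₁}.
  lower = (p₁ − p₀)/p₁ = 0.3455 / 0.421 ≈ 0.8207
  upper = min{1, (1 − p₀)/p₁} = 0.9245 / 0.421 ≈ 2.1960 → capped at 1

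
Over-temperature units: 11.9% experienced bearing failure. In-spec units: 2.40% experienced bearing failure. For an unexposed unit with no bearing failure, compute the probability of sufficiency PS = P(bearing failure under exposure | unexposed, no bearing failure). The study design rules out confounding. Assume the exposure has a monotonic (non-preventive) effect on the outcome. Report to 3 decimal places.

p₁ = 0.119, p₀ = 0.024.
Under exogeneity and monotonicity, PS = (p₁ − p₀) / (1 − p₀).
PS = (0.119 − 0.024) / (1 − 0.024) = 0.095 / 0.976 ≈ 0.0973

PS ≈ 0.097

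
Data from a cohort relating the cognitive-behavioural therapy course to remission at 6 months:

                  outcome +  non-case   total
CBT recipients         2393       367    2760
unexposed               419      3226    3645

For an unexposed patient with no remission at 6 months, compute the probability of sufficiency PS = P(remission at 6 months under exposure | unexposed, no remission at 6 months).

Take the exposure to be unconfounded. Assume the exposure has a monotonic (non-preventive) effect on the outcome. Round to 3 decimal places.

PS ≈ 0.850

p₁ = P(outcome | exposed) = 2393/2760 = 0.86703
p₀ = P(outcome | unexposed) = 419/3645 = 0.11495
Under exogeneity and monotonicity, PS = (p₁ − p₀) / (1 − p₀).
PS = (0.86703 − 0.11495) / (1 − 0.11495) = 0.75208 / 0.88505 ≈ 0.8498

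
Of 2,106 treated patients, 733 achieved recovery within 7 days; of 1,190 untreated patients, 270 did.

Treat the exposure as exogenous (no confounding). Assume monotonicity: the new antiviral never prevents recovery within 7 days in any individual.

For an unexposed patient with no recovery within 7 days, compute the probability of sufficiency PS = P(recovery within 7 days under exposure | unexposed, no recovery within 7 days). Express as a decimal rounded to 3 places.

PS ≈ 0.157

p₁ = P(outcome | exposed) = 733/2106 = 0.34805
p₀ = P(outcome | unexposed) = 270/1190 = 0.22689
Under exogeneity and monotonicity, PS = (p₁ − p₀) / (1 − p₀).
PS = (0.34805 − 0.22689) / (1 − 0.22689) = 0.12116 / 0.77311 ≈ 0.1567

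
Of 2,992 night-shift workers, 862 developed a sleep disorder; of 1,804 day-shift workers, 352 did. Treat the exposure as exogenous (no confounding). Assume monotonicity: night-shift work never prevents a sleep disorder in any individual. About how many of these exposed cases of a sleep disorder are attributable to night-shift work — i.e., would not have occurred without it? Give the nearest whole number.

p₁ = P(outcome | exposed) = 862/2992 = 0.2881
p₀ = P(outcome | unexposed) = 352/1804 = 0.19512
PN = (p₁ − p₀)/p₁ = (0.2881 − 0.19512) / 0.2881 ≈ 0.32273.
Attributable cases ≈ PN × (exposed cases) = 0.32273 × 862 ≈ 278.20.

about 278 cases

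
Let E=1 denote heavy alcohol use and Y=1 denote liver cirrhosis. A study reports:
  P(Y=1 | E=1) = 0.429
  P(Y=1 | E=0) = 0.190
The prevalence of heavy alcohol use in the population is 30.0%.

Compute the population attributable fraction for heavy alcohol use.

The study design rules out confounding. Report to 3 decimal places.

Let p₁ = 0.429, p₀ = 0.19.
Overall risk P(Y=1) = π·p₁ + (1−π)·p₀ = 0.3×0.429 + 0.7×0.19 = 0.2617.
Under exogeneity, PAF = [P(Y=1) − p₀] / P(Y=1).
PAF = (0.2617 − 0.19) / 0.2617 ≈ 0.2740

PAF ≈ 0.274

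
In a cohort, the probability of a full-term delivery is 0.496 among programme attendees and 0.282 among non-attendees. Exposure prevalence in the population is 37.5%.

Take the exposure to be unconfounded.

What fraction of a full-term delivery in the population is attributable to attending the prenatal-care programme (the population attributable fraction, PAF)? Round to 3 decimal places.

Let p₁ = 0.496, p₀ = 0.282.
Overall risk P(Y=1) = π·p₁ + (1−π)·p₀ = 0.375×0.496 + 0.625×0.282 = 0.36225.
Under exogeneity, PAF = [P(Y=1) − p₀] / P(Y=1).
PAF = (0.36225 − 0.282) / 0.36225 ≈ 0.2215

PAF ≈ 0.222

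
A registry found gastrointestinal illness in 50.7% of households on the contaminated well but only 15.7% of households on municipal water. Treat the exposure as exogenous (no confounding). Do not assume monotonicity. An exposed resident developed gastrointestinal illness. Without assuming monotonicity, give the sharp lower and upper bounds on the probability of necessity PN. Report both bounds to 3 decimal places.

0.690 ≤ PN ≤ 1.000

p₁ = 0.507, p₀ = 0.157.
Under exogeneity alone the bounds on PN are max{0,(p₁−p₀)/p₁} ≤ PN ≤ min{1,(1−p₀)/p₁}.
  lower = (p₁ − p₀)/p₁ = 0.35 / 0.507 ≈ 0.6903
  upper = min{1, (1 − p₀)/p₁} = 0.843 / 0.507 ≈ 1.6627 → capped at 1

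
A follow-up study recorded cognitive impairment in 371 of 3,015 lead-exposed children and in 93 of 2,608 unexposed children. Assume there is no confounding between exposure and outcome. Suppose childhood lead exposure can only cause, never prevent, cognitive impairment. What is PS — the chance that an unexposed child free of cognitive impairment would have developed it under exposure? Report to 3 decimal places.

p₁ = P(outcome | exposed) = 371/3015 = 0.12305
p₀ = P(outcome | unexposed) = 93/2608 = 0.03566
Under exogeneity and monotonicity, PS = (p₁ − p₀) / (1 − p₀).
PS = (0.12305 − 0.03566) / (1 − 0.03566) = 0.087392 / 0.96434 ≈ 0.0906

PS ≈ 0.091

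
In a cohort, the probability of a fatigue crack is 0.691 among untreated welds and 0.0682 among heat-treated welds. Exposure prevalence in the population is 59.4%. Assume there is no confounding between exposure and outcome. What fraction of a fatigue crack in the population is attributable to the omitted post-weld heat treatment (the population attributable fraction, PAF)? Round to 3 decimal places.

Let p₁ = 0.691, p₀ = 0.0682.
Overall risk P(Y=1) = π·p₁ + (1−π)·p₀ = 0.594×0.691 + 0.406×0.0682 = 0.43814.
Under exogeneity, PAF = [P(Y=1) − p₀] / P(Y=1).
PAF = (0.43814 − 0.0682) / 0.43814 ≈ 0.8443

PAF ≈ 0.844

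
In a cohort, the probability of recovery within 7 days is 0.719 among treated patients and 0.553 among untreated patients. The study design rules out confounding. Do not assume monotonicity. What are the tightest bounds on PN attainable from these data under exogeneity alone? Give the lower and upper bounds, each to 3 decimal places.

Let p₁ = 0.719, p₀ = 0.553.
Under exogeneity alone the bounds on PN are max{0,(p₁−p₀)/p₁} ≤ PN ≤ min{1,(1−p₀)/p₁}.
  lower = (p₁ − p₀)/p₁ = 0.166 / 0.719 ≈ 0.2309
  upper = min{1, (1 − p₀)/p₁} = 0.447 / 0.719 ≈ 0.6217

0.231 ≤ PN ≤ 0.622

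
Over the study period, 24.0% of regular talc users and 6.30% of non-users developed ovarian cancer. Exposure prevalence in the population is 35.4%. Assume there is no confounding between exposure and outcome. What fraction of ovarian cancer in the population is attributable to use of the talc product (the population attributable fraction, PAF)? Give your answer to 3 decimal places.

p₁ = 0.24, p₀ = 0.063.
Overall risk P(Y=1) = π·p₁ + (1−π)·p₀ = 0.354×0.24 + 0.646×0.063 = 0.12566.
Under exogeneity, PAF = [P(Y=1) − p₀] / P(Y=1).
PAF = (0.12566 − 0.063) / 0.12566 ≈ 0.4986

PAF ≈ 0.499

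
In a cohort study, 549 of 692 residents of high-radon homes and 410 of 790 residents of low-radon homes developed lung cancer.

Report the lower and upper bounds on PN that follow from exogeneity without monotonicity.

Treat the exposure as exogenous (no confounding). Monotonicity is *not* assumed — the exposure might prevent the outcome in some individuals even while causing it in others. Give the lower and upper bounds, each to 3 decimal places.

0.346 ≤ PN ≤ 0.606

p₁ = P(outcome | exposed) = 549/692 = 0.79335
p₀ = P(outcome | unexposed) = 410/790 = 0.51899
Under exogeneity alone the bounds on PN are max{0,(p₁−p₀)/p₁} ≤ PN ≤ min{1,(1−p₀)/p₁}.
  lower = (p₁ − p₀)/p₁ = 0.27437 / 0.79335 ≈ 0.3458
  upper = min{1, (1 − p₀)/p₁} = 0.48101 / 0.79335 ≈ 0.6063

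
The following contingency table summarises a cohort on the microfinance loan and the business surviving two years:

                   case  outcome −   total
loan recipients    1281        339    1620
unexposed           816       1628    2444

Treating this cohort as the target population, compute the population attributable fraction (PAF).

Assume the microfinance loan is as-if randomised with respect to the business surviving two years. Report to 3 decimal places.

p₁ = P(outcome | exposed) = 1281/1620 = 0.79074
p₀ = P(outcome | unexposed) = 816/2444 = 0.33388
Exposure prevalence π = 1620/4064 = 0.39862; overall risk P(Y=1) = 0.51599.
Under exogeneity, PAF = [P(Y=1) − p₀]/P(Y=1).
PAF = (0.51599 − 0.33388) / 0.51599 ≈ 0.3529

PAF ≈ 0.353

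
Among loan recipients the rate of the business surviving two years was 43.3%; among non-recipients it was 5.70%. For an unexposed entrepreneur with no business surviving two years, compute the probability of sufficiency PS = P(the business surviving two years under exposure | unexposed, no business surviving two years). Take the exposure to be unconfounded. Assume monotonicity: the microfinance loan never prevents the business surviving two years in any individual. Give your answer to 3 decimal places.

p₁ = 0.433, p₀ = 0.057.
Under exogeneity and monotonicity, PS = (p₁ − p₀) / (1 − p₀).
PS = (0.433 − 0.057) / (1 − 0.057) = 0.376 / 0.943 ≈ 0.3987

PS ≈ 0.399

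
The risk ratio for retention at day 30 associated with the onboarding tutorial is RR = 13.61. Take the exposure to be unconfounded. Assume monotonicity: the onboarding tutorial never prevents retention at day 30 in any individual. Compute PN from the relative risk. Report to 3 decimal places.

Under exogeneity and monotonicity, PN = (RR − 1) / RR = 1 − 1/RR.
PN = (13.61 − 1) / 13.61 = 12.61 / 13.61 ≈ 0.9265

PN ≈ 0.927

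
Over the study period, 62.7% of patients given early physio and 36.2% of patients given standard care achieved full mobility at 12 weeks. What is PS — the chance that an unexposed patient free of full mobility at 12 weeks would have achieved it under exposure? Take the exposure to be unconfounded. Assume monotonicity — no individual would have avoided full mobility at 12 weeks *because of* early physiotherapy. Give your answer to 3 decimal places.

PS ≈ 0.415

p₁ = 0.627, p₀ = 0.362.
Under exogeneity and monotonicity, PS = (p₁ − p₀) / (1 − p₀).
PS = (0.627 − 0.362) / (1 − 0.362) = 0.265 / 0.638 ≈ 0.4154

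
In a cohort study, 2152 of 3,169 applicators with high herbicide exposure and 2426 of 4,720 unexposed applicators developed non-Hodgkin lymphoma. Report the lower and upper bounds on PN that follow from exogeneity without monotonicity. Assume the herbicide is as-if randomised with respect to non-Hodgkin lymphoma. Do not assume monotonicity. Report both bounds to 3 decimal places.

p₁ = P(outcome | exposed) = 2152/3169 = 0.67908
p₀ = P(outcome | unexposed) = 2426/4720 = 0.51398
Under exogeneity alone the bounds on PN are max{0,(p₁−p₀)/p₁} ≤ PN ≤ min{1,(1−p₀)/p₁}.
  lower = (p₁ − p₀)/p₁ = 0.1651 / 0.67908 ≈ 0.2431
  upper = min{1, (1 − p₀)/p₁} = 0.48602 / 0.67908 ≈ 0.7157

0.243 ≤ PN ≤ 0.716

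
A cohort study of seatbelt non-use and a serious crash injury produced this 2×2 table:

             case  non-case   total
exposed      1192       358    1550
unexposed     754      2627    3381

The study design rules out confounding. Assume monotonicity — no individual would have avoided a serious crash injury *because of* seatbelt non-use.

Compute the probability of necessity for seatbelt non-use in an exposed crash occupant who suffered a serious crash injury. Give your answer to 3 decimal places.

PN ≈ 0.710

p₁ = P(outcome | exposed) = 1192/1550 = 0.76903
p₀ = P(outcome | unexposed) = 754/3381 = 0.22301
Under exogeneity and monotonicity, PN = (p₁ − p₀) / p₁.
PN = (0.76903 − 0.22301) / 0.76903 = 0.54602 / 0.76903 ≈ 0.7100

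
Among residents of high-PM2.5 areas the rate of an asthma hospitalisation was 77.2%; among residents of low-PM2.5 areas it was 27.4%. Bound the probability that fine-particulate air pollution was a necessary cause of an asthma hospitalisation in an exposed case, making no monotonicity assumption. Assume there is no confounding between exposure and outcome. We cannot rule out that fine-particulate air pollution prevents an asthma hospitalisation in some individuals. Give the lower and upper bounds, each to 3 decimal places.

p₁ = 0.772, p₀ = 0.274.
Under exogeneity alone the bounds on PN are max{0,(p₁−p₀)/p₁} ≤ PN ≤ min{1,(1−p₀)/p₁}.
  lower = (p₁ − p₀)/p₁ = 0.498 / 0.772 ≈ 0.6451
  upper = min{1, (1 − p₀)/p₁} = 0.726 / 0.772 ≈ 0.9404

0.645 ≤ PN ≤ 0.940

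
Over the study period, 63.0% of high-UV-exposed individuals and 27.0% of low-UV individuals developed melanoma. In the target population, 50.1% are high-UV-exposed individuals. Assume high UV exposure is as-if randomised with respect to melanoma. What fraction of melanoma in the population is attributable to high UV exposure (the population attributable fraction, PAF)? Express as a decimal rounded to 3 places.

p₁ = 0.63, p₀ = 0.27.
Overall risk P(Y=1) = π·p₁ + (1−π)·p₀ = 0.501×0.63 + 0.499×0.27 = 0.45036.
Under exogeneity, PAF = [P(Y=1) − p₀] / P(Y=1).
PAF = (0.45036 − 0.27) / 0.45036 ≈ 0.4005

PAF ≈ 0.400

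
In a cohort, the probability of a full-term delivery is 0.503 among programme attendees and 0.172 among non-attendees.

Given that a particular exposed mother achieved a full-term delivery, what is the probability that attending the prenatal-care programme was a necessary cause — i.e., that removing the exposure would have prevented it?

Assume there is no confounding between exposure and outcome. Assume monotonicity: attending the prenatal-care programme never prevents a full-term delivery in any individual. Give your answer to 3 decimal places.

PN ≈ 0.658

Let p₁ = 0.503, p₀ = 0.172.
Under exogeneity and monotonicity, PN = (p₁ − p₀) / p₁.
PN = (0.503 − 0.172) / 0.503 = 0.331 / 0.503 ≈ 0.6581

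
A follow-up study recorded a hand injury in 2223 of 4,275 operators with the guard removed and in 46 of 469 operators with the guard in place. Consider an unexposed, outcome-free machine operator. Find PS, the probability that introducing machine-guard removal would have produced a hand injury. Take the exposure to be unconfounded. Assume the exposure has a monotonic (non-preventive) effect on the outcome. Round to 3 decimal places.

PS ≈ 0.468

p₁ = P(outcome | exposed) = 2223/4275 = 0.52
p₀ = P(outcome | unexposed) = 46/469 = 0.098081
Under exogeneity and monotonicity, PS = (p₁ − p₀) / (1 − p₀).
PS = (0.52 − 0.098081) / (1 − 0.098081) = 0.42192 / 0.90192 ≈ 0.4678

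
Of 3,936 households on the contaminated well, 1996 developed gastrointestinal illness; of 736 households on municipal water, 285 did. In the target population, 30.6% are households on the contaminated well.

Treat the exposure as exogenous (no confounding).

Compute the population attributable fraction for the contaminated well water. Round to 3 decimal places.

p₁ = P(outcome | exposed) = 1996/3936 = 0.50711
p₀ = P(outcome | unexposed) = 285/736 = 0.38723
Overall risk P(Y=1) = π·p₁ + (1−π)·p₀ = 0.306×0.50711 + 0.694×0.38723 = 0.42391.
Under exogeneity, PAF = [P(Y=1) − p₀] / P(Y=1).
PAF = (0.42391 − 0.38723) / 0.42391 ≈ 0.0865

PAF ≈ 0.087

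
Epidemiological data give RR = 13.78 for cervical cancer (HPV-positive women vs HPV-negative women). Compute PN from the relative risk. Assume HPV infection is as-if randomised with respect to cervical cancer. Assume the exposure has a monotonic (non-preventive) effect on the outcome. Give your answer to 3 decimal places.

PN ≈ 0.927

Under exogeneity and monotonicity, PN = (RR − 1) / RR = 1 − 1/RR.
PN = (13.78 − 1) / 13.78 = 12.78 / 13.78 ≈ 0.9274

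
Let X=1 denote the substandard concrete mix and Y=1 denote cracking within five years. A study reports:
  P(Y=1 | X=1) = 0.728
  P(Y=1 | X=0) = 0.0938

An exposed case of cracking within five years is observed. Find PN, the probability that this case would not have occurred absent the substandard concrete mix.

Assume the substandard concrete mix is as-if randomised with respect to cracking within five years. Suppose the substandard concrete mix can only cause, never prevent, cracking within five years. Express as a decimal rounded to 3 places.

PN ≈ 0.871

Let p₁ = 0.728, p₀ = 0.0938.
Under exogeneity and monotonicity, PN = (p₁ − p₀) / p₁.
PN = (0.728 − 0.0938) / 0.728 = 0.6342 / 0.728 ≈ 0.8712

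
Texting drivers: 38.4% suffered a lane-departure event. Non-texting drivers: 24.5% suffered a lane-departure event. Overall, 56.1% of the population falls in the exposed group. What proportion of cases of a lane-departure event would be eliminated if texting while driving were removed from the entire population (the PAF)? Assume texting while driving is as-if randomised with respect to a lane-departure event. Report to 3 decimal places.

p₁ = 0.384, p₀ = 0.245.
Overall risk P(Y=1) = π·p₁ + (1−π)·p₀ = 0.561×0.384 + 0.439×0.245 = 0.32298.
Under exogeneity, PAF = [P(Y=1) − p₀] / P(Y=1).
PAF = (0.32298 − 0.245) / 0.32298 ≈ 0.2414

PAF ≈ 0.241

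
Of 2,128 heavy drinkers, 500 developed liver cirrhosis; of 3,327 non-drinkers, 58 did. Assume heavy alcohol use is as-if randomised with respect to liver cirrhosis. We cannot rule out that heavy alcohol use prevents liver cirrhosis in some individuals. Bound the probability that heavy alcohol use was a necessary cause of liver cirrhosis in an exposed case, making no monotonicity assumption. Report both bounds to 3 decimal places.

0.926 ≤ PN ≤ 1.000

p₁ = P(outcome | exposed) = 500/2128 = 0.23496
p₀ = P(outcome | unexposed) = 58/3327 = 0.017433
Under exogeneity alone the bounds on PN are max{0,(p₁−p₀)/p₁} ≤ PN ≤ min{1,(1−p₀)/p₁}.
  lower = (p₁ − p₀)/p₁ = 0.21753 / 0.23496 ≈ 0.9258
  upper = min{1, (1 − p₀)/p₁} = 0.98257 / 0.23496 ≈ 4.1818 → capped at 1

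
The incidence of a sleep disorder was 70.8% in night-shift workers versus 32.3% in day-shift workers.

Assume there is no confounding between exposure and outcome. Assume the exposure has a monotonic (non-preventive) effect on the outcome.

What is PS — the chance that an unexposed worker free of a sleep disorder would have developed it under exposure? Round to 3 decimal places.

p₁ = 0.708, p₀ = 0.323.
Under exogeneity and monotonicity, PS = (p₁ − p₀) / (1 − p₀).
PS = (0.708 − 0.323) / (1 − 0.323) = 0.385 / 0.677 ≈ 0.5687

PS ≈ 0.569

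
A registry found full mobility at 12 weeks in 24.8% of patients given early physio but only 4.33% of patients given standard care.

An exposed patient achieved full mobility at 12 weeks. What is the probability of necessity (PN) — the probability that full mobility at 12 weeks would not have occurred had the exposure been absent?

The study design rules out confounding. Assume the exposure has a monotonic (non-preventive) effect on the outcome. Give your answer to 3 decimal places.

PN ≈ 0.825

p₁ = 0.248, p₀ = 0.0433.
Under exogeneity and monotonicity, PN = (p₁ − p₀) / p₁.
PN = (0.248 − 0.0433) / 0.248 = 0.2047 / 0.248 ≈ 0.8254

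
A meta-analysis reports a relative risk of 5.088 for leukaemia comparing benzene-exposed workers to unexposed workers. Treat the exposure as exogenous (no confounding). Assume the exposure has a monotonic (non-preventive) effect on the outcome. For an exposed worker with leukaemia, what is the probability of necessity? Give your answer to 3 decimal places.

Under exogeneity and monotonicity, PN = (RR − 1) / RR = 1 − 1/RR.
PN = (5.088 − 1) / 5.088 = 4.088 / 5.088 ≈ 0.8035

PN ≈ 0.803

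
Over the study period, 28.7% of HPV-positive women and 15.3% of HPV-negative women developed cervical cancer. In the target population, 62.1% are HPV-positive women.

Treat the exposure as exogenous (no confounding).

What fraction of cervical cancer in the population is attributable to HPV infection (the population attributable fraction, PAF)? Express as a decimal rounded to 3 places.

PAF ≈ 0.352

p₁ = 0.287, p₀ = 0.153.
Overall risk P(Y=1) = π·p₁ + (1−π)·p₀ = 0.621×0.287 + 0.379×0.153 = 0.23621.
Under exogeneity, PAF = [P(Y=1) − p₀] / P(Y=1).
PAF = (0.23621 − 0.153) / 0.23621 ≈ 0.3523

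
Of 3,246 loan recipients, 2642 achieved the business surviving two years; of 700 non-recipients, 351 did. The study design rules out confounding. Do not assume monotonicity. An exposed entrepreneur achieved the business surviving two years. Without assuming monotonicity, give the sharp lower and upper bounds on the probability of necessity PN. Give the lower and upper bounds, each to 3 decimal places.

0.384 ≤ PN ≤ 0.613

p₁ = P(outcome | exposed) = 2642/3246 = 0.81392
p₀ = P(outcome | unexposed) = 351/700 = 0.50143
Under exogeneity alone the bounds on PN are max{0,(p₁−p₀)/p₁} ≤ PN ≤ min{1,(1−p₀)/p₁}.
  lower = (p₁ − p₀)/p₁ = 0.3125 / 0.81392 ≈ 0.3839
  upper = min{1, (1 − p₀)/p₁} = 0.49857 / 0.81392 ≈ 0.6126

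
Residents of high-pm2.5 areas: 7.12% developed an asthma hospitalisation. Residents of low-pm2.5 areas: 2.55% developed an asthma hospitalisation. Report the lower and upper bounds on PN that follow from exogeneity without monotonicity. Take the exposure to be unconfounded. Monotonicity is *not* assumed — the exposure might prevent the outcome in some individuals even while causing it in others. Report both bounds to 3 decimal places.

p₁ = 0.0712, p₀ = 0.0255.
Under exogeneity alone the bounds on PN are max{0,(p₁−p₀)/p₁} ≤ PN ≤ min{1,(1−p₀)/p₁}.
  lower = (p₁ − p₀)/p₁ = 0.0457 / 0.0712 ≈ 0.6419
  upper = min{1, (1 − p₀)/p₁} = 0.9745 / 0.0712 ≈ 13.6868 → capped at 1

0.642 ≤ PN ≤ 1.000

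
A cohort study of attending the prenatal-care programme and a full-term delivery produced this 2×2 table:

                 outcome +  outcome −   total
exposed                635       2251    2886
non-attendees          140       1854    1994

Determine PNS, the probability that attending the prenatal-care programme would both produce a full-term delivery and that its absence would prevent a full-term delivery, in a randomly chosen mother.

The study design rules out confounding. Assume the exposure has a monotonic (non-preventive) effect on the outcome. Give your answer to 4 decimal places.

PNS ≈ 0.1498

p₁ = P(outcome | exposed) = 635/2886 = 0.22003
p₀ = P(outcome | unexposed) = 140/1994 = 0.070211
Under exogeneity and monotonicity, PNS = p₁ − p₀.
PNS = 0.22003 − 0.070211 = 0.14982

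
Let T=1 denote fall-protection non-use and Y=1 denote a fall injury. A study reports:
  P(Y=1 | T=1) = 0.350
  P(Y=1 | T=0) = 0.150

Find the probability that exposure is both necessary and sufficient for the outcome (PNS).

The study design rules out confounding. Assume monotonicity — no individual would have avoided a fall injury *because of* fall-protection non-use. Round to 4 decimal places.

PNS ≈ 0.2000

Let p₁ = 0.35, p₀ = 0.15.
Under exogeneity and monotonicity, PNS = p₁ − p₀.
PNS = 0.35 − 0.15 = 0.2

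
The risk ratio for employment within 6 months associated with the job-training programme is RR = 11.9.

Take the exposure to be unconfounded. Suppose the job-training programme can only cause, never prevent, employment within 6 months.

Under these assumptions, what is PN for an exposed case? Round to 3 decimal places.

Under exogeneity and monotonicity, PN = (RR − 1) / RR = 1 − 1/RR.
PN = (11.9 − 1) / 11.9 = 10.9 / 11.9 ≈ 0.9160

PN ≈ 0.916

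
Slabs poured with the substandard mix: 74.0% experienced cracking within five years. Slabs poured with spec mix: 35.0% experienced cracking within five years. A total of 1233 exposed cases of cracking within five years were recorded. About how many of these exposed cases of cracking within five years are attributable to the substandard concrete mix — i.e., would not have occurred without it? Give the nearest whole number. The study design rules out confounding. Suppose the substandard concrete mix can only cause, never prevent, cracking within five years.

p₁ = 0.74, p₀ = 0.35.
PN = (p₁ − p₀)/p₁ = (0.74 − 0.35) / 0.74 ≈ 0.52703.
Attributable cases ≈ PN × (exposed cases) = 0.52703 × 1233 ≈ 649.82.

about 650 cases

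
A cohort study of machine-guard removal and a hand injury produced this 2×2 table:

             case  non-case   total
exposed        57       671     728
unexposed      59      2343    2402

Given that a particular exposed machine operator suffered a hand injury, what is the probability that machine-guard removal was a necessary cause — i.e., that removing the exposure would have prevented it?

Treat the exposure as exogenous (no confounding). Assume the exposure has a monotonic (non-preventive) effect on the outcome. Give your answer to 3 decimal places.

p₁ = P(outcome | exposed) = 57/728 = 0.078297
p₀ = P(outcome | unexposed) = 59/2402 = 0.024563
Under exogeneity and monotonicity, PN = (p₁ − p₀) / p₁.
PN = (0.078297 − 0.024563) / 0.078297 = 0.053734 / 0.078297 ≈ 0.6863

PN ≈ 0.686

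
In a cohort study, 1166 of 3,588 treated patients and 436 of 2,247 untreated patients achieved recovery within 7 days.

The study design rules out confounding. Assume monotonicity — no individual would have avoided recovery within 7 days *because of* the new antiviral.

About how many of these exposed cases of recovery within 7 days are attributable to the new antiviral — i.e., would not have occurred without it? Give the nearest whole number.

about 470 cases

p₁ = P(outcome | exposed) = 1166/3588 = 0.32497
p₀ = P(outcome | unexposed) = 436/2247 = 0.19404
PN = (p₁ − p₀)/p₁ = (0.32497 − 0.19404) / 0.32497 ≈ 0.40291.
Attributable cases ≈ PN × (exposed cases) = 0.40291 × 1166 ≈ 469.80.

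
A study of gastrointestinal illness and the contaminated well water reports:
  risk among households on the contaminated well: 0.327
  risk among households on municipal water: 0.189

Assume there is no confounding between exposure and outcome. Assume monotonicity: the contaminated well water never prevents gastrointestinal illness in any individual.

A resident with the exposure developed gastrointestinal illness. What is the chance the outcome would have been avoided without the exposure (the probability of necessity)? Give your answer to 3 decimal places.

PN ≈ 0.422

Let p₁ = 0.327, p₀ = 0.189.
Under exogeneity and monotonicity, PN = (p₁ − p₀) / p₁.
PN = (0.327 − 0.189) / 0.327 = 0.138 / 0.327 ≈ 0.4220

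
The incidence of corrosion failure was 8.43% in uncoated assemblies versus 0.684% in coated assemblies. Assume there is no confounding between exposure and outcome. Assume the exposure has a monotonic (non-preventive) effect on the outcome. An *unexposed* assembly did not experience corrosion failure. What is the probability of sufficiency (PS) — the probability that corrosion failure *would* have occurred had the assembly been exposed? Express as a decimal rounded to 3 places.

PS ≈ 0.078

p₁ = 0.0843, p₀ = 0.00684.
Under exogeneity and monotonicity, PS = (p₁ − p₀) / (1 − p₀).
PS = (0.0843 − 0.00684) / (1 − 0.00684) = 0.07746 / 0.99316 ≈ 0.0780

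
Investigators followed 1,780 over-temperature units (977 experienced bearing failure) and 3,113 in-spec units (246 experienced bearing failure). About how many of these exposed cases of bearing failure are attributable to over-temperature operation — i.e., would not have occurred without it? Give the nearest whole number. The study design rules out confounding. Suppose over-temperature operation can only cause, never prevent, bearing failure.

about 836 cases

p₁ = P(outcome | exposed) = 977/1780 = 0.54888
p₀ = P(outcome | unexposed) = 246/3113 = 0.079023
PN = (p₁ − p₀)/p₁ = (0.54888 − 0.079023) / 0.54888 ≈ 0.85603.
Attributable cases ≈ PN × (exposed cases) = 0.85603 × 977 ≈ 836.34.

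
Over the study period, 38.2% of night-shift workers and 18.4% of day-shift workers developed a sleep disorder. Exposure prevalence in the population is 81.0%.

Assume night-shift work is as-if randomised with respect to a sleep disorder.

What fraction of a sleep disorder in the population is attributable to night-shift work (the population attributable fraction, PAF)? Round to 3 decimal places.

PAF ≈ 0.466

p₁ = 0.382, p₀ = 0.184.
Overall risk P(Y=1) = π·p₁ + (1−π)·p₀ = 0.81×0.382 + 0.19×0.184 = 0.34438.
Under exogeneity, PAF = [P(Y=1) − p₀] / P(Y=1).
PAF = (0.34438 − 0.184) / 0.34438 ≈ 0.4657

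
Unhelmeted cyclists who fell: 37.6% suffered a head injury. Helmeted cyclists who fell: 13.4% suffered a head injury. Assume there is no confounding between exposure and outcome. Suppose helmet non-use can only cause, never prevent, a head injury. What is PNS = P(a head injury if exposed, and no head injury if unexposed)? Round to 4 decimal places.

p₁ = 0.376, p₀ = 0.134.
Under exogeneity and monotonicity, PNS = p₁ − p₀.
PNS = 0.376 − 0.134 = 0.242

PNS ≈ 0.2420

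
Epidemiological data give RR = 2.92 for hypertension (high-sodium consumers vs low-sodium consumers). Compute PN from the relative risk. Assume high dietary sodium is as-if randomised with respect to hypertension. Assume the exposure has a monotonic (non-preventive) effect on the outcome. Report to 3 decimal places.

PN ≈ 0.658

Under exogeneity and monotonicity, PN = (RR − 1) / RR = 1 − 1/RR.
PN = (2.92 − 1) / 2.92 = 1.92 / 2.92 ≈ 0.6575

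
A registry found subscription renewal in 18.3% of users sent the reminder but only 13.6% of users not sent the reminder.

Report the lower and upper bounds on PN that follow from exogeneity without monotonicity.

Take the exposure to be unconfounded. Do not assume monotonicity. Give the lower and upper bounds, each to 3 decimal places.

p₁ = 0.183, p₀ = 0.136.
Under exogeneity alone the bounds on PN are max{0,(p₁−p₀)/p₁} ≤ PN ≤ min{1,(1−p₀)/p₁}.
  lower = (p₁ − p₀)/p₁ = 0.047 / 0.183 ≈ 0.2568
  upper = min{1, (1 − p₀)/p₁} = 0.864 / 0.183 ≈ 4.7213 → capped at 1

0.257 ≤ PN ≤ 1.000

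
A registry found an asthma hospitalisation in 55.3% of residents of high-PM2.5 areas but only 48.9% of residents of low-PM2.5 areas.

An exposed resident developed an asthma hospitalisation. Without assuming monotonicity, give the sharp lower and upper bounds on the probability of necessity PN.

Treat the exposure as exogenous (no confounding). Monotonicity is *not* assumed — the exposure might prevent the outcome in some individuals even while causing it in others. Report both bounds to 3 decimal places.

p₁ = 0.553, p₀ = 0.489.
Under exogeneity alone the bounds on PN are max{0,(p₁−p₀)/p₁} ≤ PN ≤ min{1,(1−p₀)/p₁}.
  lower = (p₁ − p₀)/p₁ = 0.064 / 0.553 ≈ 0.1157
  upper = min{1, (1 − p₀)/p₁} = 0.511 / 0.553 ≈ 0.9241

0.116 ≤ PN ≤ 0.924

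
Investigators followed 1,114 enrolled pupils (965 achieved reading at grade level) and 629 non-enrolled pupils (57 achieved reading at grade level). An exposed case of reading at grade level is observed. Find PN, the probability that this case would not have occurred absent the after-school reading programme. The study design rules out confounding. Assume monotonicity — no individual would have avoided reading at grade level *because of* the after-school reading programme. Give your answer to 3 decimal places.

PN ≈ 0.895

p₁ = P(outcome | exposed) = 965/1114 = 0.86625
p₀ = P(outcome | unexposed) = 57/629 = 0.09062
Under exogeneity and monotonicity, PN = (p₁ − p₀) / p₁.
PN = (0.86625 − 0.09062) / 0.86625 = 0.77563 / 0.86625 ≈ 0.8954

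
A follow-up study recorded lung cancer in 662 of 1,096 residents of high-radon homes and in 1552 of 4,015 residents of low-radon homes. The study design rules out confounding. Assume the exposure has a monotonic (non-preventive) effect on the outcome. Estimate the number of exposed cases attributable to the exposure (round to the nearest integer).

p₁ = P(outcome | exposed) = 662/1096 = 0.60401
p₀ = P(outcome | unexposed) = 1552/4015 = 0.38655
PN = (p₁ − p₀)/p₁ = (0.60401 − 0.38655) / 0.60401 ≈ 0.36003.
Attributable cases ≈ PN × (exposed cases) = 0.36003 × 662 ≈ 238.34.

about 238 cases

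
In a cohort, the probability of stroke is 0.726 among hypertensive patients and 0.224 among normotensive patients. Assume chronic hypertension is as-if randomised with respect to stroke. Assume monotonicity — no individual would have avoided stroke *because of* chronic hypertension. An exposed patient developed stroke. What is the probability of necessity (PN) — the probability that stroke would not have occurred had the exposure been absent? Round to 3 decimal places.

PN ≈ 0.691

Let p₁ = 0.726, p₀ = 0.224.
Under exogeneity and monotonicity, PN = (p₁ − p₀) / p₁.
PN = (0.726 − 0.224) / 0.726 = 0.502 / 0.726 ≈ 0.6915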